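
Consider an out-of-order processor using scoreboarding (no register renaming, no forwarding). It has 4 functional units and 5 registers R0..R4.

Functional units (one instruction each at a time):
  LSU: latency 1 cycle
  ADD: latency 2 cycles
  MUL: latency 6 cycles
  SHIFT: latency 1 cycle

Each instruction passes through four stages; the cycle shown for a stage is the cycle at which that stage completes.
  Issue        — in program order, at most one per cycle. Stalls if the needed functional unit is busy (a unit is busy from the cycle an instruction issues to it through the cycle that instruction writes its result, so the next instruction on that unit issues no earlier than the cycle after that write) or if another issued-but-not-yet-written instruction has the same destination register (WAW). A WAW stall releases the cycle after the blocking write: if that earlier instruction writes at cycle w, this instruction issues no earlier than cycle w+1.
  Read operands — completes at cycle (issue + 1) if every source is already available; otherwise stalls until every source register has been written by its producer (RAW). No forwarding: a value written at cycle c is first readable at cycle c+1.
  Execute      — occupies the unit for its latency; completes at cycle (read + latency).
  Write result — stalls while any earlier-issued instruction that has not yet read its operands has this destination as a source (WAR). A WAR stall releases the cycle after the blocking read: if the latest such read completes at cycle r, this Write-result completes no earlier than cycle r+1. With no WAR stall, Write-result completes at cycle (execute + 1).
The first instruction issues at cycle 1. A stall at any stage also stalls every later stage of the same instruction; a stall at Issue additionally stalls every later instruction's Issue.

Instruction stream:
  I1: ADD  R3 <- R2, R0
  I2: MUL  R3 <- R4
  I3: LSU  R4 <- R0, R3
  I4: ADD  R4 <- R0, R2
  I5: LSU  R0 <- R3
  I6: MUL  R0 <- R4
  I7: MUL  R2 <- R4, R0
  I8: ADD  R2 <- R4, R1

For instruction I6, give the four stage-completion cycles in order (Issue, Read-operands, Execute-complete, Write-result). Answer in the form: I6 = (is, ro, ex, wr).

c1: I1 dispatched to ADD
c2: I1 operands ready
c4: I1 complete
c5: R3←I1
c6: I2 dispatched to MUL
c7: I2 operands ready | I3 dispatched to LSU
c13: I2 complete
c14: R3←I2
c15: I3 operands ready
c16: I3 complete
c17: R4←I3
c18: I4 dispatched to ADD
c19: I4 operands ready | I5 dispatched to LSU
c20: I5 operands ready
c21: I4 complete | I5 complete
c22: R4←I4 | R0←I5
c23: I6 dispatched to MUL
c24: I6 operands ready
c30: I6 complete
c31: R0←I6
c32: I7 dispatched to MUL
c33: I7 operands ready
c39: I7 complete
c40: R2←I7
c41: I8 dispatched to ADD
c42: I8 operands ready
c44: I8 complete
c45: R2←I8

I6 = (23, 24, 30, 31)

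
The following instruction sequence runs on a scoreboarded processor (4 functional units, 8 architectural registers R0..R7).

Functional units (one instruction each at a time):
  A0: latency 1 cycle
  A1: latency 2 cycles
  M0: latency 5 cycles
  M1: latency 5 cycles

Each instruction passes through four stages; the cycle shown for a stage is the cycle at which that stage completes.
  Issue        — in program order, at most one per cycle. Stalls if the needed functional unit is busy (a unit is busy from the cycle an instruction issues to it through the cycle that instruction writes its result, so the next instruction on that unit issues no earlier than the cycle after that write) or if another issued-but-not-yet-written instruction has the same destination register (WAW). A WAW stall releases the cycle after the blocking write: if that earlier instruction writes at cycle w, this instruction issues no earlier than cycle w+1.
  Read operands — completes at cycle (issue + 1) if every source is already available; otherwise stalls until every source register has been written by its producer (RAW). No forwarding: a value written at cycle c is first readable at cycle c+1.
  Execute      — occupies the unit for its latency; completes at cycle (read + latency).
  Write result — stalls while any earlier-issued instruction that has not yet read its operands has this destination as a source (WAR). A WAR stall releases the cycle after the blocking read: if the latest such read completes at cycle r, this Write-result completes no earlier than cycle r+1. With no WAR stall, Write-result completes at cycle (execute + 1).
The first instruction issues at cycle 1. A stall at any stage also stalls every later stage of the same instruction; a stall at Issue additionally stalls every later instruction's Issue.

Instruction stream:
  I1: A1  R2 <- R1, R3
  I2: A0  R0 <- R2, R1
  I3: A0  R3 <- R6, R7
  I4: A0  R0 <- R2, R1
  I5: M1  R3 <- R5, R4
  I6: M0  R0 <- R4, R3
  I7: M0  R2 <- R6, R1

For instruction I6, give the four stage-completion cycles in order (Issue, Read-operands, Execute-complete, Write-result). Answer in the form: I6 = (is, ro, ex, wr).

cycle 1: I1 issues→A1
cycle 2: I1 reads, I2 issues→A0
cycle 4: I1 exec-done
cycle 5: I1 writes R2
cycle 6: I2 reads
cycle 7: I2 exec-done
cycle 8: I2 writes R0
cycle 9: I3 issues→A0
cycle 10: I3 reads
cycle 11: I3 exec-done
cycle 12: I3 writes R3
cycle 13: I4 issues→A0
cycle 14: I4 reads, I5 issues→M1
cycle 15: I4 exec-done, I5 reads
cycle 16: I4 writes R0
cycle 17: I6 issues→M0
cycle 20: I5 exec-done
cycle 21: I5 writes R3
cycle 22: I6 reads
cycle 27: I6 exec-done
cycle 28: I6 writes R0
cycle 29: I7 issues→M0
cycle 30: I7 reads
cycle 35: I7 exec-done
cycle 36: I7 writes R2

I6 = (17, 22, 27, 28)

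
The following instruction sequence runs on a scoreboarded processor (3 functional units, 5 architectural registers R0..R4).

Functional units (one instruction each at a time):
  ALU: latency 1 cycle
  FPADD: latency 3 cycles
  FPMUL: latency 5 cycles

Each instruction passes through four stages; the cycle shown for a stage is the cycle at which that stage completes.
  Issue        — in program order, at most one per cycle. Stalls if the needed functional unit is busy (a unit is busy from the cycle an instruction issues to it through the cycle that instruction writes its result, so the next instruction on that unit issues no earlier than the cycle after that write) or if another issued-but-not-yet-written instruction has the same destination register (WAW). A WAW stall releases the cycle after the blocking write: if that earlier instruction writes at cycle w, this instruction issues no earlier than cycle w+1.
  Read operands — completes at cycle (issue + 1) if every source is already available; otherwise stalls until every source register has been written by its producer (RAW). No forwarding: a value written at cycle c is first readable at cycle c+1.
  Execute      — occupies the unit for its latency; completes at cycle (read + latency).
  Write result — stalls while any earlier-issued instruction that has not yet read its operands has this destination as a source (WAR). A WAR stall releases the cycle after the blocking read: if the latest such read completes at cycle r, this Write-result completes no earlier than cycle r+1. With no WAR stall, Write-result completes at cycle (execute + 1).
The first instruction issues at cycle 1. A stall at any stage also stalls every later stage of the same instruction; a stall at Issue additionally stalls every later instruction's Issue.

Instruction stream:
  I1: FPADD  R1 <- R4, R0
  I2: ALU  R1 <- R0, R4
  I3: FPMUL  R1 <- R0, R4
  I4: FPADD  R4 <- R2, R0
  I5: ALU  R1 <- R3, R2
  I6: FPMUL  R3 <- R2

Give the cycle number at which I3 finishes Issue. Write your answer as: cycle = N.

t=1  I1→FPADD
t=2  I1 RO
t=5  I1 EX
t=6  I1 WR R1
t=7  I2→ALU
t=8  I2 RO
t=9  I2 EX
t=10  I2 WR R1
t=11  I3→FPMUL
t=12  I3 RO · I4→FPADD
t=13  I4 RO
t=16  I4 EX
t=17  I3 EX · I4 WR R4
t=18  I3 WR R1
t=19  I5→ALU
t=20  I5 RO · I6→FPMUL
t=21  I5 EX · I6 RO
t=22  I5 WR R1
t=26  I6 EX
t=27  I6 WR R3

cycle = 11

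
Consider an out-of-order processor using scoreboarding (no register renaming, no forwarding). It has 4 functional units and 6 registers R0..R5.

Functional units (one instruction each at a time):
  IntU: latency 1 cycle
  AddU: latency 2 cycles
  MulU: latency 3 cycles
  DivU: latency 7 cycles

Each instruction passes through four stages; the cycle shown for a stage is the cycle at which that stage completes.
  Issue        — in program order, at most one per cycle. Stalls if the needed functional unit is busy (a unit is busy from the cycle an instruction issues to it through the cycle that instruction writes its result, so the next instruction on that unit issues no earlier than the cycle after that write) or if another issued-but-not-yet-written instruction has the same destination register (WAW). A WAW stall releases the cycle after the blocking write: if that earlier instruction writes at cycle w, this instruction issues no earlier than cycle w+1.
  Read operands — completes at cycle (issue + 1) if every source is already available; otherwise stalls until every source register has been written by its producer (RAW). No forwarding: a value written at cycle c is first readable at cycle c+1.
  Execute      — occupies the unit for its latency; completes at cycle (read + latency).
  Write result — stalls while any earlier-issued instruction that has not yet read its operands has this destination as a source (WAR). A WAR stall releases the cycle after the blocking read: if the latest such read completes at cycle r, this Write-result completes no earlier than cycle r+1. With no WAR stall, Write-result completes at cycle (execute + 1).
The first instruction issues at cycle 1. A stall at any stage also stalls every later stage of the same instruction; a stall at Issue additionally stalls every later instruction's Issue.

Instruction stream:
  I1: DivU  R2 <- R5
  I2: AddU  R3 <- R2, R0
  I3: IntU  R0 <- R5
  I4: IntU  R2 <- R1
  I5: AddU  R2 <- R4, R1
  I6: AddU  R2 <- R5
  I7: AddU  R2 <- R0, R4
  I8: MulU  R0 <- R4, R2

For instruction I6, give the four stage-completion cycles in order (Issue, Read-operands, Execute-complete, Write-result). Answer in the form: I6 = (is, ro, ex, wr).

I1: IS=1 RO=2 EX=9 WR=10
I2: IS=2 RO=11 EX=13 WR=14  [RAW R2: wait I1 write@10]
I3: IS=3 RO=4 EX=5 WR=12  [WAR R0: wait I2 read@11]
I4: IS=13 RO=14 EX=15 WR=16  [struct: IntU busy until I3 writes@12]
I5: IS=17 RO=18 EX=20 WR=21  [WAW R2: wait I4 write@16]
I6: IS=22 RO=23 EX=25 WR=26  [struct: AddU busy until I5 writes@21]
I7: IS=27 RO=28 EX=30 WR=31  [struct: AddU busy until I6 writes@26]
I8: IS=28 RO=32 EX=35 WR=36  [RAW R2: wait I7 write@31]

I6 = (22, 23, 25, 26)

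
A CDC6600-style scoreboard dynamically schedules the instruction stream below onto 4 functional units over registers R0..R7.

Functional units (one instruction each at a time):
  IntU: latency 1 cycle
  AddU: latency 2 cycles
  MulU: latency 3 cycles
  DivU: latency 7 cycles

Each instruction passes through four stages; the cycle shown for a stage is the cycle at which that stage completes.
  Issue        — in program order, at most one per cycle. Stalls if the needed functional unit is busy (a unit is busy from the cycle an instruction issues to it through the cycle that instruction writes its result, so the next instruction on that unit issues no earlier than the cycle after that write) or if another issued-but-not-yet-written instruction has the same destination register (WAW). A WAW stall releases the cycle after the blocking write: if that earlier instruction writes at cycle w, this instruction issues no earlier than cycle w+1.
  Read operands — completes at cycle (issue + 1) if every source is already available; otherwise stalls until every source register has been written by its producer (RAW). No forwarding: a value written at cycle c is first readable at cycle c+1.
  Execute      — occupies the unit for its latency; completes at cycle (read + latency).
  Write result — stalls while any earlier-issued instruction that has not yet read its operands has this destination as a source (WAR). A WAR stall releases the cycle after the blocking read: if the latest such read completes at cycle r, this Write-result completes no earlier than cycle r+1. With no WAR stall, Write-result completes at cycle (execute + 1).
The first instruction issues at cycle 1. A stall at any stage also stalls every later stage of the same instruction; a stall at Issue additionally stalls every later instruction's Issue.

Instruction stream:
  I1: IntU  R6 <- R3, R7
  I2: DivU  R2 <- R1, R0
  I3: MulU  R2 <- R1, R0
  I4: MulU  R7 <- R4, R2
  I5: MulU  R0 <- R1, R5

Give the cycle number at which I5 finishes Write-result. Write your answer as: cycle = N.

[1] I1 dispatched to IntU
[2] I1 operands ready, I2 dispatched to DivU
[3] I1 complete, I2 operands ready
[4] R6←I1
[10] I2 complete
[11] R2←I2
[12] I3 dispatched to MulU
[13] I3 operands ready
[16] I3 complete
[17] R2←I3
[18] I4 dispatched to MulU
[19] I4 operands ready
[22] I4 complete
[23] R7←I4
[24] I5 dispatched to MulU
[25] I5 operands ready
[28] I5 complete
[29] R0←I5

cycle = 29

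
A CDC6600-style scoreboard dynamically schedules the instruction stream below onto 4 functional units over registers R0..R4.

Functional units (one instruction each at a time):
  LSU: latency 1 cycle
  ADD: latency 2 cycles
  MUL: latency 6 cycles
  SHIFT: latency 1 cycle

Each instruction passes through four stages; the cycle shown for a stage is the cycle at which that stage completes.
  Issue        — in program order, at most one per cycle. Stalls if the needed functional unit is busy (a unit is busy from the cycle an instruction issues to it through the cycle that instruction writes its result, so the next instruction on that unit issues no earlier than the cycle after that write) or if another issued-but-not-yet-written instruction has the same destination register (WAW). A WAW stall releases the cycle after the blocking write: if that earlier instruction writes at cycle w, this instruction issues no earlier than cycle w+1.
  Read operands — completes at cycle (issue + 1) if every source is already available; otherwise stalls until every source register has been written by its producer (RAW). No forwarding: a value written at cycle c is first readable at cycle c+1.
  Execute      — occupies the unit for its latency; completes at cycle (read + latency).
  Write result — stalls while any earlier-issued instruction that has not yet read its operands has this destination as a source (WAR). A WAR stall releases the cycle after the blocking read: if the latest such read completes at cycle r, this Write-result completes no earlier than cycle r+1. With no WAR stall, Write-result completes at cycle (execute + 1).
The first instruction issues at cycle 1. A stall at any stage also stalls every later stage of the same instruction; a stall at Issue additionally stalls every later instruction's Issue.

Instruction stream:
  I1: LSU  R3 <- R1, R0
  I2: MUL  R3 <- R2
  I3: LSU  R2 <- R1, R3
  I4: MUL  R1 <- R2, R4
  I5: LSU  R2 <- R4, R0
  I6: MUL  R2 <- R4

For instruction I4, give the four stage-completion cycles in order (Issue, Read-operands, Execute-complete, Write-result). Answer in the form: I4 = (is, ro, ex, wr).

I4 = (14, 17, 23, 24)

I1 -> (1, 2, 3, 4)
I2 -> (5, 6, 12, 13)  // WAW R3: wait I1 write@4
I3 -> (6, 14, 15, 16)  // RAW R3: wait I2 write@13
I4 -> (14, 17, 23, 24)  // struct: MUL busy until I2 writes@13, RAW R2: wait I3 write@16
I5 -> (17, 18, 19, 20)  // struct: LSU busy until I3 writes@16
I6 -> (25, 26, 32, 33)  // struct: MUL busy until I4 writes@24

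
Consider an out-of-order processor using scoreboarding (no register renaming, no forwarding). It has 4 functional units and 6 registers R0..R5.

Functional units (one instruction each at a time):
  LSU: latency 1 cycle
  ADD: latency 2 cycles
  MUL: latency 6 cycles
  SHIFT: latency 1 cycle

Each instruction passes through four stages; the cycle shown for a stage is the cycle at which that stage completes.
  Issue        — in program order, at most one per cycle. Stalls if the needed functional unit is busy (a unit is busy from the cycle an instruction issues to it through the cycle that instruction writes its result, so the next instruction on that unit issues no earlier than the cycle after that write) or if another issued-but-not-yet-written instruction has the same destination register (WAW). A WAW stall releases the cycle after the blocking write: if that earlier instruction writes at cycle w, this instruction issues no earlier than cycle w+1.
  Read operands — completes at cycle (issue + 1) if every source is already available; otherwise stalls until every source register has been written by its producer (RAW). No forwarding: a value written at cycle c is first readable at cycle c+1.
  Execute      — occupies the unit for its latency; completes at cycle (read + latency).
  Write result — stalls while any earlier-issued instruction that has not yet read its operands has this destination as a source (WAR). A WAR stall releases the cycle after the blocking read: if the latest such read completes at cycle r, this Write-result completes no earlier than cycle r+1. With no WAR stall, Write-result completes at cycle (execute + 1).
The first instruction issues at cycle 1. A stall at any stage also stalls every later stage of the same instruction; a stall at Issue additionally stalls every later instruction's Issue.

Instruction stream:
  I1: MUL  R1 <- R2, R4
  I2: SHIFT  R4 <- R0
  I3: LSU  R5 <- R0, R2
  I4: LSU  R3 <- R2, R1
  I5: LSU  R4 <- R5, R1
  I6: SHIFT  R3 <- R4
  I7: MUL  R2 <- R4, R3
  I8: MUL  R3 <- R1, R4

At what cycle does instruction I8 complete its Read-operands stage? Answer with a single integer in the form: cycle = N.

cycle 1: issue I1 (MUL)
cycle 2: I1 read-ops · issue I2 (SHIFT)
cycle 3: I2 read-ops · issue I3 (LSU)
cycle 4: I2 finished on SHIFT · I3 read-ops
cycle 5: I2→R4 · I3 finished on LSU
cycle 6: I3→R5
cycle 7: issue I4 (LSU)
cycle 8: I1 finished on MUL
cycle 9: I1→R1
cycle 10: I4 read-ops
cycle 11: I4 finished on LSU
cycle 12: I4→R3
cycle 13: issue I5 (LSU)
cycle 14: I5 read-ops · issue I6 (SHIFT)
cycle 15: I5 finished on LSU · issue I7 (MUL)
cycle 16: I5→R4
cycle 17: I6 read-ops
cycle 18: I6 finished on SHIFT
cycle 19: I6→R3
cycle 20: I7 read-ops
cycle 26: I7 finished on MUL
cycle 27: I7→R2
cycle 28: issue I8 (MUL)
cycle 29: I8 read-ops
cycle 35: I8 finished on MUL
cycle 36: I8→R3

cycle = 29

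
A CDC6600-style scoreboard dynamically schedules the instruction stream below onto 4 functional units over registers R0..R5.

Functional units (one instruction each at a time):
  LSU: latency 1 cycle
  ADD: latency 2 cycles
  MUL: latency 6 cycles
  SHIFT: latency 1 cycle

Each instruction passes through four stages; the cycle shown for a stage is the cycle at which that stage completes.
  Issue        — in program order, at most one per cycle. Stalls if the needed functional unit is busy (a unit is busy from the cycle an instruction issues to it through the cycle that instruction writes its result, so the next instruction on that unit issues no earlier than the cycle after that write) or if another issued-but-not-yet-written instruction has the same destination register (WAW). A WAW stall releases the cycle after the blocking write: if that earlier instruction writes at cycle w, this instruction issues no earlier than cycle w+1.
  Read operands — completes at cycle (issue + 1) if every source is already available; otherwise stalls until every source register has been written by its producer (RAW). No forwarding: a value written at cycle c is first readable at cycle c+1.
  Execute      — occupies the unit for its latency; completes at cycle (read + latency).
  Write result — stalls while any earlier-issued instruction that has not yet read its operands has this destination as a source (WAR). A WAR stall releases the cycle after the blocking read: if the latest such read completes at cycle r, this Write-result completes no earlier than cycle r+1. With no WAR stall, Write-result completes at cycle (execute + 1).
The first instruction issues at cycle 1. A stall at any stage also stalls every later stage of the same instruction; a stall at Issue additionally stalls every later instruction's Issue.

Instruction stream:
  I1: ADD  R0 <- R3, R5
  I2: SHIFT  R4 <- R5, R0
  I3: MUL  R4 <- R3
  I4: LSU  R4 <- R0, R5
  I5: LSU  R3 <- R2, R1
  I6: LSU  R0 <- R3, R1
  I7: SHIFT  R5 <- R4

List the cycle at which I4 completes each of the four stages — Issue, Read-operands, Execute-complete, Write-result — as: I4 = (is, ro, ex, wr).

I4 = (18, 19, 20, 21)

t=1  I1 issues→ADD
t=2  I1 reads | I2 issues→SHIFT
t=4  I1 exec-done
t=5  I1 writes R0
t=6  I2 reads
t=7  I2 exec-done
t=8  I2 writes R4
t=9  I3 issues→MUL
t=10  I3 reads
t=16  I3 exec-done
t=17  I3 writes R4
t=18  I4 issues→LSU
t=19  I4 reads
t=20  I4 exec-done
t=21  I4 writes R4
t=22  I5 issues→LSU
t=23  I5 reads
t=24  I5 exec-done
t=25  I5 writes R3
t=26  I6 issues→LSU
t=27  I6 reads | I7 issues→SHIFT
t=28  I6 exec-done | I7 reads
t=29  I6 writes R0 | I7 exec-done
t=30  I7 writes R5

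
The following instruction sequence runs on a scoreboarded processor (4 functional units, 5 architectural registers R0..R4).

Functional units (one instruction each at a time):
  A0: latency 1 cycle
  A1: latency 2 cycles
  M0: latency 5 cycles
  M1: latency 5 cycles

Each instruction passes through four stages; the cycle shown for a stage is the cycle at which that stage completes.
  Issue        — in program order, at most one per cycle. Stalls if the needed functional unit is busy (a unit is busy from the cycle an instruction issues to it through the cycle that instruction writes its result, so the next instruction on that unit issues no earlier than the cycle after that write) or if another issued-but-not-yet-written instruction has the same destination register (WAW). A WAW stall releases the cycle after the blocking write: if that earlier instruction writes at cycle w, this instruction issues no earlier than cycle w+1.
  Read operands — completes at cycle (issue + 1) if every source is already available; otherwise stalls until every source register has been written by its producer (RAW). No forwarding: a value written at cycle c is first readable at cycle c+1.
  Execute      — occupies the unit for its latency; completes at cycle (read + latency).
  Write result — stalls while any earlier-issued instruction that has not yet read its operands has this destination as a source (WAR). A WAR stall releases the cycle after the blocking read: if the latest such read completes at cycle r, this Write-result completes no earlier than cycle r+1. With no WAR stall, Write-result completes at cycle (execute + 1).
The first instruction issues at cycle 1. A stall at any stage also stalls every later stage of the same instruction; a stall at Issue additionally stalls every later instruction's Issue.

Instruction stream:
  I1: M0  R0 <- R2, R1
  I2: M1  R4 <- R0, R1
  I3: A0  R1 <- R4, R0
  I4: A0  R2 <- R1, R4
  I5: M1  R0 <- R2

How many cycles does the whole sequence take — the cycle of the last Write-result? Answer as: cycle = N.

  I1 | 1 | 2 | 7 | 8
  I2 | 2 | 9 | 14 | 15   RAW R0: wait I1 write@8
  I3 | 3 | 16 | 17 | 18   RAW R4: wait I2 write@15
  I4 | 19 | 20 | 21 | 22   struct: A0 busy until I3 writes@18
  I5 | 20 | 23 | 28 | 29   RAW R2: wait I4 write@22

cycle = 29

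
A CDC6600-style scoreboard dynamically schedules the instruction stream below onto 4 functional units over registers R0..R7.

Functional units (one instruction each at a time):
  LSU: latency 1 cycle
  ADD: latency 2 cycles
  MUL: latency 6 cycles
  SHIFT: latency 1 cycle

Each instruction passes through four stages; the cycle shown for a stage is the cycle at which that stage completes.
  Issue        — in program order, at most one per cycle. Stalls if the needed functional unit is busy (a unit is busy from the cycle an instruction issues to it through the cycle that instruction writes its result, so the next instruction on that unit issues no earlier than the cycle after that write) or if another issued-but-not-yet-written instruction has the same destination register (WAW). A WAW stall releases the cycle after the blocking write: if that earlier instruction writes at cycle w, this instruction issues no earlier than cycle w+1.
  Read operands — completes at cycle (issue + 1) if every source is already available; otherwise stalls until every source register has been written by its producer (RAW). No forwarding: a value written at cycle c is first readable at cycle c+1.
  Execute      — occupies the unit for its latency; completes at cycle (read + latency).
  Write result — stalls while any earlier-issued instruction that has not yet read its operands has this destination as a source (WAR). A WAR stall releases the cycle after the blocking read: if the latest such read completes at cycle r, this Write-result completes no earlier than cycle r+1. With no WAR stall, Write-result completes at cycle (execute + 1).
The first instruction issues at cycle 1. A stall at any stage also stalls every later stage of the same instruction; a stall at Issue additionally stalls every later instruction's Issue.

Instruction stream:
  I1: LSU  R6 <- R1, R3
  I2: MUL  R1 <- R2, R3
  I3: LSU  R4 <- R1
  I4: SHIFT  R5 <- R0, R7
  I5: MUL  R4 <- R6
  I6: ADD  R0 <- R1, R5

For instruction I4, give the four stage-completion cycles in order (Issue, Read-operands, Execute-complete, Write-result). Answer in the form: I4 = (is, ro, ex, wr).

I4 = (6, 7, 8, 9)

t=1  I1 dispatched to LSU
t=2  I1 operands ready; I2 dispatched to MUL
t=3  I1 complete; I2 operands ready
t=4  R6←I1
t=5  I3 dispatched to LSU
t=6  I4 dispatched to SHIFT
t=7  I4 operands ready
t=8  I4 complete
t=9  I2 complete; R5←I4
t=10  R1←I2
t=11  I3 operands ready
t=12  I3 complete
t=13  R4←I3
t=14  I5 dispatched to MUL
t=15  I5 operands ready; I6 dispatched to ADD
t=16  I6 operands ready
t=18  I6 complete
t=19  R0←I6
t=21  I5 complete
t=22  R4←I5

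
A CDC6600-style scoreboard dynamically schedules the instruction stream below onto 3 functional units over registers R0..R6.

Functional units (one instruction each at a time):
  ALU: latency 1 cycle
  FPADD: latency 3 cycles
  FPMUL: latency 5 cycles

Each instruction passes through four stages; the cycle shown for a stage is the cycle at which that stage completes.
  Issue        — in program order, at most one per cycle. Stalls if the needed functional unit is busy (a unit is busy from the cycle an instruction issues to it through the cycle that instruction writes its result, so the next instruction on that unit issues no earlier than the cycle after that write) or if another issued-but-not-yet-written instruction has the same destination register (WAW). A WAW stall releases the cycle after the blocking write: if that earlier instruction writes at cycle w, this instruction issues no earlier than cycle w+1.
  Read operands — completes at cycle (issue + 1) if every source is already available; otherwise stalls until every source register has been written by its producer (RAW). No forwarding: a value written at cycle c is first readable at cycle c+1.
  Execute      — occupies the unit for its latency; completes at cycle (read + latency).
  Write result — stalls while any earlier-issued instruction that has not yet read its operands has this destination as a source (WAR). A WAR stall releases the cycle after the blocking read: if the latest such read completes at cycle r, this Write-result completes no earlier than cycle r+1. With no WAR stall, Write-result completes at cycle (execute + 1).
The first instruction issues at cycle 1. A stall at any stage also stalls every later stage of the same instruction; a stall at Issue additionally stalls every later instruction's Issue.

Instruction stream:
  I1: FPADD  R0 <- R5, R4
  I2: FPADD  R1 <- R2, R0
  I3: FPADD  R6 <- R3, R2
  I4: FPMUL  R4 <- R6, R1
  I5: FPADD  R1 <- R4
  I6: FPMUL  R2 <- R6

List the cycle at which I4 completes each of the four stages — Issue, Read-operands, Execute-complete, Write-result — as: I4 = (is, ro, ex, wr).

t=1  issue I1 (FPADD)
t=2  I1 read-ops
t=5  I1 finished on FPADD
t=6  I1→R0
t=7  issue I2 (FPADD)
t=8  I2 read-ops
t=11  I2 finished on FPADD
t=12  I2→R1
t=13  issue I3 (FPADD)
t=14  I3 read-ops · issue I4 (FPMUL)
t=17  I3 finished on FPADD
t=18  I3→R6
t=19  I4 read-ops · issue I5 (FPADD)
t=24  I4 finished on FPMUL
t=25  I4→R4
t=26  I5 read-ops · issue I6 (FPMUL)
t=27  I6 read-ops
t=29  I5 finished on FPADD
t=30  I5→R1
t=32  I6 finished on FPMUL
t=33  I6→R2

I4 = (14, 19, 24, 25)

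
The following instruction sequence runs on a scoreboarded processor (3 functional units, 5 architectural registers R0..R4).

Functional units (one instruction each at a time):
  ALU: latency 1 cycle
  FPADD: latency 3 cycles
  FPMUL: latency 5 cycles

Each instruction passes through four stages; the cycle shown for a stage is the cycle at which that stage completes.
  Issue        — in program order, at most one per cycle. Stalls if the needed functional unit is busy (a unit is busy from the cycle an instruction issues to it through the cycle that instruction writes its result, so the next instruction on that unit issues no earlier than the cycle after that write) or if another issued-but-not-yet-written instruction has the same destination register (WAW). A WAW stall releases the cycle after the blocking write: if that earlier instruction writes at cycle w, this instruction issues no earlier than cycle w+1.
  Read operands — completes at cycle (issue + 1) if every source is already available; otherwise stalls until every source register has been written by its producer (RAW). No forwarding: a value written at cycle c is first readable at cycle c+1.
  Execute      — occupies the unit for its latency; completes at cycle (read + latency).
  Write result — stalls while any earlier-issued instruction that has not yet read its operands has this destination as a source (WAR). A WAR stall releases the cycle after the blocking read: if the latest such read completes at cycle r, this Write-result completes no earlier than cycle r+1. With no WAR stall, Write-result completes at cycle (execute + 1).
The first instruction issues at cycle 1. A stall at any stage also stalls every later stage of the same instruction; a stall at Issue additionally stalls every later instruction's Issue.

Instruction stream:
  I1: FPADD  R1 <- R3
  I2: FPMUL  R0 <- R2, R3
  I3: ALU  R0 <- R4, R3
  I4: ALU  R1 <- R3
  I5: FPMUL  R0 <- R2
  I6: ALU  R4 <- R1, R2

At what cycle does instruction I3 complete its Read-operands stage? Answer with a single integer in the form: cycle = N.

cycle = 11

1) issue 1, read 2, done 5, write 6
2) issue 2, read 3, done 8, write 9
3) issue 10, read 11, done 12, write 13  <WAW R0: wait I2 write@9>
4) issue 14, read 15, done 16, write 17  <struct: ALU busy until I3 writes@13>
5) issue 15, read 16, done 21, write 22
6) issue 18, read 19, done 20, write 21  <struct: ALU busy until I4 writes@17>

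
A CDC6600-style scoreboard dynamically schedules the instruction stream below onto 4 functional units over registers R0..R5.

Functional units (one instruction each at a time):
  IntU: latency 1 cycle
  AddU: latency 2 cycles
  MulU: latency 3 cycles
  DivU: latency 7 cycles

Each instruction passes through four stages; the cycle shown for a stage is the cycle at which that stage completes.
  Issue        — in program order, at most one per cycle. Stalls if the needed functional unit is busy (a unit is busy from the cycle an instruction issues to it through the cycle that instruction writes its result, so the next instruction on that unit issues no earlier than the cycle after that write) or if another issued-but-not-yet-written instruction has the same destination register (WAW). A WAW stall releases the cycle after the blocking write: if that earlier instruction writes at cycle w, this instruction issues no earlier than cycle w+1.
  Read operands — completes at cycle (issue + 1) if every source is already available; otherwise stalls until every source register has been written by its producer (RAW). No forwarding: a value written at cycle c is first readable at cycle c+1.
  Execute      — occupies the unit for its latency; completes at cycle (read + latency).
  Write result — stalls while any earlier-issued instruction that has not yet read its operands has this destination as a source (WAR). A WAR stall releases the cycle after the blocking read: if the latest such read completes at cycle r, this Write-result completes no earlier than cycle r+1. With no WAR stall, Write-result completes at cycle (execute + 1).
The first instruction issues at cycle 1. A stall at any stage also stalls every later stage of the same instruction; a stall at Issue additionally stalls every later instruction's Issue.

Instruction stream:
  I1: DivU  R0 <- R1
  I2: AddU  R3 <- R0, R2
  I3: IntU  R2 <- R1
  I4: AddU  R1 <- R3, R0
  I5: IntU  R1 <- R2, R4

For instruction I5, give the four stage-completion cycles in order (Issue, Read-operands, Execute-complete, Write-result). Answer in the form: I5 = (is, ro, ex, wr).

I1: IS=1 RO=2 EX=9 WR=10
I2: IS=2 RO=11 EX=13 WR=14  [RAW R0: wait I1 write@10]
I3: IS=3 RO=4 EX=5 WR=12  [WAR R2: wait I2 read@11]
I4: IS=15 RO=16 EX=18 WR=19  [struct: AddU busy until I2 writes@14]
I5: IS=20 RO=21 EX=22 WR=23  [WAW R1: wait I4 write@19]

I5 = (20, 21, 22, 23)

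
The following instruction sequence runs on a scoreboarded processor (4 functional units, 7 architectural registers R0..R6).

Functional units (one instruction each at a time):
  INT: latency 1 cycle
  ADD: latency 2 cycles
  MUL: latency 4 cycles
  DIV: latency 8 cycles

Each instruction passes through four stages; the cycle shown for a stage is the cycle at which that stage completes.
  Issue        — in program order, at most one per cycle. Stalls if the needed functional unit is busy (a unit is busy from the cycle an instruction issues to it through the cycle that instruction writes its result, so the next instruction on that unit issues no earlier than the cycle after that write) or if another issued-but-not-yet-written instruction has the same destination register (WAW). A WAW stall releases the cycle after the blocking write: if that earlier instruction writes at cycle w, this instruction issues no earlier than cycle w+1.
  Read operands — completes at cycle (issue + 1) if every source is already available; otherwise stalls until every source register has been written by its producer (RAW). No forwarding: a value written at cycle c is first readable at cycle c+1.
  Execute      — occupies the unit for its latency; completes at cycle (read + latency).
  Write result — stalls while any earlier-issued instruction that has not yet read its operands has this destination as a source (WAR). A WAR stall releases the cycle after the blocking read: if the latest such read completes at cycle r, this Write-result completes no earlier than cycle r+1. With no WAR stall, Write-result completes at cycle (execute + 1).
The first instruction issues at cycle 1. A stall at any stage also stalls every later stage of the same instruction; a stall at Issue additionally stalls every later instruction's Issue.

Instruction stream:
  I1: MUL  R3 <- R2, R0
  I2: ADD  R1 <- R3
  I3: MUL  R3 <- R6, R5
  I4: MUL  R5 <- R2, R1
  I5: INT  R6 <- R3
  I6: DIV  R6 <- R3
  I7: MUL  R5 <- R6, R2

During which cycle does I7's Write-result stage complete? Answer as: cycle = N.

cycle 1: I1→MUL
cycle 2: I1 RO; I2→ADD
cycle 6: I1 EX
cycle 7: I1 WR R3
cycle 8: I2 RO; I3→MUL
cycle 9: I3 RO
cycle 10: I2 EX
cycle 11: I2 WR R1
cycle 13: I3 EX
cycle 14: I3 WR R3
cycle 15: I4→MUL
cycle 16: I4 RO; I5→INT
cycle 17: I5 RO
cycle 18: I5 EX
cycle 19: I5 WR R6
cycle 20: I4 EX; I6→DIV
cycle 21: I4 WR R5; I6 RO
cycle 22: I7→MUL
cycle 29: I6 EX
cycle 30: I6 WR R6
cycle 31: I7 RO
cycle 35: I7 EX
cycle 36: I7 WR R5

cycle = 36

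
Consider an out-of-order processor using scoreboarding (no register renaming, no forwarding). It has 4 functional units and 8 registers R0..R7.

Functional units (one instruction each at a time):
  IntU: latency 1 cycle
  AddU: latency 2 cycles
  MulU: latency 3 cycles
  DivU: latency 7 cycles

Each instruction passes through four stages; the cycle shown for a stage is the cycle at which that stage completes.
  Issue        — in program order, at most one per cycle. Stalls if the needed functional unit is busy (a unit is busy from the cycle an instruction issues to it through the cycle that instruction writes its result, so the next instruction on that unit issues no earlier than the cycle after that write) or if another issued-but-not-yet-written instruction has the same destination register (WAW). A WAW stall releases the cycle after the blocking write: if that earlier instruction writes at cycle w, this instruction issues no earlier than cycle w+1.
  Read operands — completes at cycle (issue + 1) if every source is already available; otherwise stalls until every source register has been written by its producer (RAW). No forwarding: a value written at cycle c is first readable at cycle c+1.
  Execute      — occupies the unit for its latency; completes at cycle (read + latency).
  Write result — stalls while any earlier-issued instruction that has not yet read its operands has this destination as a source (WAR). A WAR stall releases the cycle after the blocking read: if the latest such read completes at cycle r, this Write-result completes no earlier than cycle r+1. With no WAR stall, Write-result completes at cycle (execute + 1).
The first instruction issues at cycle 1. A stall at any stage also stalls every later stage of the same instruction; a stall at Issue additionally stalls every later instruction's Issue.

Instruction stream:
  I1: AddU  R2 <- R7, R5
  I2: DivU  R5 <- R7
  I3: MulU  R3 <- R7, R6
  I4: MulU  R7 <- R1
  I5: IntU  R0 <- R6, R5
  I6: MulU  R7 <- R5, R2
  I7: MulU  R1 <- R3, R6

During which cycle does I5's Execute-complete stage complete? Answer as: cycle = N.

cycle = 13

[I1] 1/2/4/5
[I2] 2/3/10/11
[I3] 3/4/7/8
[I4] 9/10/13/14  (struct: MulU busy until I3 writes@8)
[I5] 10/12/13/14  (RAW R5: wait I2 write@11)
[I6] 15/16/19/20  (struct: MulU busy until I4 writes@14)
[I7] 21/22/25/26  (struct: MulU busy until I6 writes@20)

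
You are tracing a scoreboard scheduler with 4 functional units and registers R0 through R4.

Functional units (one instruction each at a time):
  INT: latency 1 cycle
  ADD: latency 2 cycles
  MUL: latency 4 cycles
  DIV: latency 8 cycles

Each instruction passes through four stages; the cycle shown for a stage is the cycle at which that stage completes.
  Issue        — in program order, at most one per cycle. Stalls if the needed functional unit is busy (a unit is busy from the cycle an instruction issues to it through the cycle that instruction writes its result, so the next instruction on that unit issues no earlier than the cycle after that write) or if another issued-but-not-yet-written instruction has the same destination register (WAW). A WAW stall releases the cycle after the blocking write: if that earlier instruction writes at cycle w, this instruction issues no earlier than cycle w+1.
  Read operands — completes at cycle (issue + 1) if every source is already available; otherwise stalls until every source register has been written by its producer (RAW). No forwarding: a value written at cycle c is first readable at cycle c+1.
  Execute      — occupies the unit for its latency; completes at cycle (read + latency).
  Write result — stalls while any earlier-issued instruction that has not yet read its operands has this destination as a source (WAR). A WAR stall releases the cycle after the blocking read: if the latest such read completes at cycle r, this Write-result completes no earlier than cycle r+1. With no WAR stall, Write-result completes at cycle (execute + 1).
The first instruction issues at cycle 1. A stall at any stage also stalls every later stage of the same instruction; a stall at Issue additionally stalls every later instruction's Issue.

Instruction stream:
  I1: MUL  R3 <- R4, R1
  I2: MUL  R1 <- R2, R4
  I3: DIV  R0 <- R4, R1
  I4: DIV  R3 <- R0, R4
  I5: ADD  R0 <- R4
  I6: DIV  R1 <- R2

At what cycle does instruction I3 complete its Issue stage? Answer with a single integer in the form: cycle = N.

[1] issue I1 (MUL)
[2] I1 read-ops
[6] I1 finished on MUL
[7] I1→R3
[8] issue I2 (MUL)
[9] I2 read-ops, issue I3 (DIV)
[13] I2 finished on MUL
[14] I2→R1
[15] I3 read-ops
[23] I3 finished on DIV
[24] I3→R0
[25] issue I4 (DIV)
[26] I4 read-ops, issue I5 (ADD)
[27] I5 read-ops
[29] I5 finished on ADD
[30] I5→R0
[34] I4 finished on DIV
[35] I4→R3
[36] issue I6 (DIV)
[37] I6 read-ops
[45] I6 finished on DIV
[46] I6→R1

cycle = 9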